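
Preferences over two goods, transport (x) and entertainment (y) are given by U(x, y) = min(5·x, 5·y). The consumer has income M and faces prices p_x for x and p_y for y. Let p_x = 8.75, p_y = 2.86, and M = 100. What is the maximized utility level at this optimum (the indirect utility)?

Demand: x*(p_x,p_y,M) = 5·M/(5·p_x + 5·p_y), y* = 5·M/(5·p_x + 5·p_y).
Here 5·8.75 + 5·2.86 = 58.05, giving x* = 8.6133 and y* = 8.6133.
Utility at the optimum: U(8.6133, 8.6133) = 43.0663.

V = 43.0663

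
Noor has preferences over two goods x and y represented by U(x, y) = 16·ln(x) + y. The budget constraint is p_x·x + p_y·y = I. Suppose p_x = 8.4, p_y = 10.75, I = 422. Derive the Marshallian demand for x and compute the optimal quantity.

So x*(p_x,p_y) = 16·p_y/p_x, independent of income; and y* = (I − 16·p_y)/p_y.
At the given prices: x* = 16·10.75/8.4 = 20.4762.

x* = 20.4762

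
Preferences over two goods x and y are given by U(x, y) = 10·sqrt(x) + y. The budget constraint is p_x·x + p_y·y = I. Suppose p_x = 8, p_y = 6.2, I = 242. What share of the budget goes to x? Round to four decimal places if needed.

Solve: √x = 5·p_y/p_x, so x*(p_x,p_y) = (5·p_y/p_x)², and y* = (I − p_x·x*)/p_y.
Plugging in: x* = (5·6.2/8)² = 15.0156, y* = 19.6573.
Expenditure on x: 8·15.0156 = 120.125; share = 0.4964.

share on x = 0.4964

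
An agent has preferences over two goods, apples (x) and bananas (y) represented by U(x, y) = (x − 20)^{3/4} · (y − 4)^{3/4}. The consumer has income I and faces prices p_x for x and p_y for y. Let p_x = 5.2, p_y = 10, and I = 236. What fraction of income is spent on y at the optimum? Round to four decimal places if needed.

This is Cobb-Douglas in (x−20, y−4): tangency gives 0.75·p_y·(y−4) = 0.75·p_x·(x−20).
Substituting into the budget: x* = 20 + 0.5·(I − 20·p_x − 4·p_y)/p_x, and y* = 4 + 0.5·(…)/p_y.
Discretionary income = 236 − 20·5.2 − 4·10 = 92; x* = 20 + 0.5·92/5.2 = 28.8462; y* = 4 + 0.5·92/10 = 8.6.
Expenditure on y: 10·8.6 = 86; share = 0.3644.

share on y = 0.3644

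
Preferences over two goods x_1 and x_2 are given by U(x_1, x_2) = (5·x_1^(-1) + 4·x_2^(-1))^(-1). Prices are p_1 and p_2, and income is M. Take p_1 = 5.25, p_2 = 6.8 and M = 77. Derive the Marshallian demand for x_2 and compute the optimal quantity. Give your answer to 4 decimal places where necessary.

x_2* = 5.7121

MRS = MU_x_1/MU_x_2 = (5/4)·(x_2/x_1)^(2). Set equal to p_1/p_2.
Hence x_2/x_1 = ((4/5)·p_1/p_2)^(1/(2)), i.e. raised to the 0.5 power.
Substitute x_2 = (x_2/x_1)·x_1 into the budget: x_1* = M/(p_1 + p_2·(x_2/x_1)).
Numerically x_2/x_1 = 0.785905, so x_1* = 77/(5.25 + 6.8·0.785905) = 7.2682 and x_2* = 0.785905·7.2682 = 5.7121.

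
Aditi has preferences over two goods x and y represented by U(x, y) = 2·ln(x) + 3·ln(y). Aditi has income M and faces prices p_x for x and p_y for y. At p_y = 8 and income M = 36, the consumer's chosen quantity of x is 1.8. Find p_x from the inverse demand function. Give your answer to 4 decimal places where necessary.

p_x = 8

MU_x/MU_y = (2·y)/(3·x); tangency sets this equal to p_x/p_y.
Rearranging, p_y·y = (3/2)·p_x·x. Substituting into the budget gives p_x·x·(1 + (3/2)) = M.
Demand: x*(p_x,p_y,M) = 0.4·M/p_x and y* = 0.6·M/p_y.
Set x* = 1.8 in the demand function and solve for p_x: p_x = 8.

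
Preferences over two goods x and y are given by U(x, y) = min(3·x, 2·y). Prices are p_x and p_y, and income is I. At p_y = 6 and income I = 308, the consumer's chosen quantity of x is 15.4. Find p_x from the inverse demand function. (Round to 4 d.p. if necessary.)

Leontief preferences: the optimum is at the kink where x/2 = y/3, i.e. y = (3/2)·x.
Budget: p_x·x + p_y·(3/2)·x = I, so (2·p_x + 3·p_y)·x = 2·I.
Demand: x*(p_x,p_y,I) = 2·I/(2·p_x + 3·p_y), y* = 3·I/(2·p_x + 3·p_y).
Set x* = 15.4 in the demand function and solve for p_x: p_x = 11.

p_x = 11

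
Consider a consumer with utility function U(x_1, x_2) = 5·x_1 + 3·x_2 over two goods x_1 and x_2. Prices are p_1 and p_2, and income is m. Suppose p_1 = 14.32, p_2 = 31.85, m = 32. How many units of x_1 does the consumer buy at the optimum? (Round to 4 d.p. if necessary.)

Perfect substitutes: compare marginal utility per dollar. 5/p_1 vs 3/p_2 → 0.3492 vs 0.0942.
x_1 gives more utility per dollar, so spend all income on x_1: x_1* = m/p_1, x_2* = 0.
Numerically: x_1* = 2.2346, x_2* = 0.

x_1* = 2.2346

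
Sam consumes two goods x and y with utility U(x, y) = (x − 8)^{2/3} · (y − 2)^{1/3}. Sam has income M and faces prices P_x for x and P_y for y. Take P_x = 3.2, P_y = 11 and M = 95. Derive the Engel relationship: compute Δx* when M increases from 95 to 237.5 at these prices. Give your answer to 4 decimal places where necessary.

Let x' = x−8, y' = y−2. MRS = 2·y'/x' = P_x/P_y.
After buying the subsistence bundle (8, 2), a share 2/3 of the remaining income goes to x: x* = 8 + 2/3·(M − 8P_x − 2P_y)/P_x.
Discretionary income = 95 − 8·3.2 − 2·11 = 47.4; x* = 8 + 2/3·47.4/3.2 = 17.875.
At M' = 237.5: x* = 47.5625. Change: 47.5625 − 17.875 = 29.6875.

Δx* = 29.6875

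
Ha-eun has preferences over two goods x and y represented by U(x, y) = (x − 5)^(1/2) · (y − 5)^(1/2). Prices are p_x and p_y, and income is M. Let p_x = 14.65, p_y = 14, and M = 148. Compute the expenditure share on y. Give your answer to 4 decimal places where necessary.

Let x' = x−5, y' = y−5. MRS = y'/x' = p_x/p_y.
Substituting into the budget: x* = 5 + 0.5·(M − 5·p_x − 5·p_y)/p_x, and y* = 5 + 0.5·(…)/p_y.
Discretionary income = 148 − 5·14.65 − 5·14 = 4.75; x* = 5 + 0.5·4.75/14.65 = 5.1621; y* = 5 + 0.5·4.75/14 = 5.1696.
Expenditure on y: 14·5.1696 = 72.375; share = 0.489.

share on y = 0.489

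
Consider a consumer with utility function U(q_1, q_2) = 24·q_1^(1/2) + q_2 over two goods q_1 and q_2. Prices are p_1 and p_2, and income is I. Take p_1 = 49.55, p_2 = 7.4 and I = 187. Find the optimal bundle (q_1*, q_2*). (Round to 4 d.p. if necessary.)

q_1* = 3.2117, q_2* = 3.7647

Solve: √q_1 = 12·p_2/p_1, so q_1*(p_1,p_2) = (12·p_2/p_1)², and q_2* = (I − p_1·q_1*)/p_2.
Plugging in: q_1* = (12·7.4/49.55)² = 3.2117, q_2* = 3.7647.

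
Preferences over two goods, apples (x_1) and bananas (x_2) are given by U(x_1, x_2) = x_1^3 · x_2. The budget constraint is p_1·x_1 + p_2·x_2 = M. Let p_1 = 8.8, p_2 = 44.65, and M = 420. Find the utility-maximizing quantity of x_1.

The MRS is 3·x_2/x_1. Set MRS = p_1/p_2.
Rearranging, p_2·x_2 = (1/3)·p_1·x_1. Substituting into the budget gives p_1·x_1·(1 + (1/3)) = M.
Demand: x_1*(p_1,p_2,M) = 0.75·M/p_1 and x_2* = 0.25·M/p_2.
At p_1=8.8, p_2=44.65, M=420: x_1* = 0.75·420/8.8 = 35.7955.

x_1* = 35.7955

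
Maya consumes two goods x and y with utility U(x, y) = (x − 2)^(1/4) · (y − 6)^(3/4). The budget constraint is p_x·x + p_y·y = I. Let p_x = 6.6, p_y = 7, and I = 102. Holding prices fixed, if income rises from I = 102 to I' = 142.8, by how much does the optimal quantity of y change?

This is Cobb-Douglas in (x−2, y−6): tangency gives 0.25·p_y·(y−6) = 0.75·p_x·(x−2).
After buying the subsistence bundle (2, 6), a share 0.25 of the remaining income goes to x: x* = 2 + 0.25·(I − 2p_x − 6p_y)/p_x.
Discretionary income = 102 − 2·6.6 − 6·7 = 46.8; y* = 6 + 0.75·46.8/7 = 11.0143.
At I' = 142.8: y* = 15.3857. Change: 15.3857 − 11.0143 = 4.3714.

Δy* = 4.3714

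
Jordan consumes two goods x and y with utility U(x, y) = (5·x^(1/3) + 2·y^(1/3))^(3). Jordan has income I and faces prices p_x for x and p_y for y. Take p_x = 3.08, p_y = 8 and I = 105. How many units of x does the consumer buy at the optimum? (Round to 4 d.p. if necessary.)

x* = 29.4656

From the CES first-order condition, (5/2)·(y/x)^(2/3) = p_x/p_y.
Hence y/x = ((2/5)·p_x/p_y)^(1/(2/3)), i.e. raised to the 1.5 power.
Substitute y = (y/x)·x into the budget: x* = I/(p_x + p_y·(y/x)).
Numerically y/x = 0.060434, so x* = 105/(3.08 + 8·0.060434) = 29.4656.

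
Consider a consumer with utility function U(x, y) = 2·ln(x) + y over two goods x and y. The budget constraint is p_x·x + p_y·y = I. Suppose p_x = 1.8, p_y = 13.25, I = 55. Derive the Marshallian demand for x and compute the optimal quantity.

x* = 14.7222

Set MRS = p_x/p_y: (2/x)/1 = p_x/p_y.
So x*(p_x,p_y) = 2·p_y/p_x, independent of income; and y* = (I − 2·p_y)/p_y.
At the given prices: x* = 2·13.25/1.8 = 14.7222.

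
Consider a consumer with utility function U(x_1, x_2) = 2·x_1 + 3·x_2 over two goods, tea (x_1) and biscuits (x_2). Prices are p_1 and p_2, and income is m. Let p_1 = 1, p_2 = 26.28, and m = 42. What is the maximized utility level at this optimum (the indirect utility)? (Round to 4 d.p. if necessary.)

Linear utility — the consumer picks whichever good has higher MU/price: 2/1 = 2 vs 3/26.28 = 0.1142.
x_1 gives more utility per dollar, so spend all income on x_1: x_1* = m/p_1, x_2* = 0.
Numerically: x_1* = 42, x_2* = 0.
Utility at the optimum: U(42, 0) = 84.

V = 84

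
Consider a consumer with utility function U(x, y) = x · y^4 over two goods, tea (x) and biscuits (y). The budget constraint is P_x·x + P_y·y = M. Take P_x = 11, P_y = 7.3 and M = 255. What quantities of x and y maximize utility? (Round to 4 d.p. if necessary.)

x* = 4.6364, y* = 27.9452

Demand: x*(P_x,P_y,M) = 0.2·M/P_x and y* = 0.8·M/P_y.
At P_x=11, P_y=7.3, M=255: x* = 0.2·255/11 = 4.6364, y* = 27.9452.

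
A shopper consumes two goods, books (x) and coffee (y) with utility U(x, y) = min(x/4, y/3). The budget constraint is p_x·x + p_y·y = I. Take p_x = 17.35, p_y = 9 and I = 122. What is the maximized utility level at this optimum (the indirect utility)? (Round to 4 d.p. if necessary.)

Leontief preferences: the optimum is at the kink where x/4 = y/3, i.e. y = (3/4)·x.
Budget: p_x·x + p_y·(3/4)·x = I, so (4·p_x + 3·p_y)·x = 4·I.
Demand: x*(p_x,p_y,I) = 4·I/(4·p_x + 3·p_y), y* = 3·I/(4·p_x + 3·p_y).
Here 4·17.35 + 3·9 = 96.4, giving x* = 5.0622 and y* = 3.7967.
Utility at the optimum: U(5.0622, 3.7967) = 1.2656.

V = 1.2656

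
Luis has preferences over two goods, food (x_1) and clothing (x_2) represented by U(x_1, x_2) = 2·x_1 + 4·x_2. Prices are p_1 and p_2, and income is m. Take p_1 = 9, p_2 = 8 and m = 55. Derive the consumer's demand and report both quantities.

Numerically: x_1* = 0, x_2* = 6.875.

x_1* = 0, x_2* = 6.875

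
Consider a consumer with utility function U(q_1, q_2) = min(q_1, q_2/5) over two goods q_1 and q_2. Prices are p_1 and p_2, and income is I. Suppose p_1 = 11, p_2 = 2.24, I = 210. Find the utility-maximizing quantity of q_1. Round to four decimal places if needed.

With perfect complements, no substitution: consume in ratio q_1:q_2 = 1:5.
Budget: p_1·q_1 + p_2·5·q_1 = I, so (p_1 + 5·p_2)·q_1 = I.
Demand: q_1*(p_1,p_2,I) = I/(p_1 + 5·p_2), q_2* = 5·I/(p_1 + 5·p_2).
Here 11 + 5·2.24 = 22.2, giving q_1* = 9.4595.

q_1* = 9.4595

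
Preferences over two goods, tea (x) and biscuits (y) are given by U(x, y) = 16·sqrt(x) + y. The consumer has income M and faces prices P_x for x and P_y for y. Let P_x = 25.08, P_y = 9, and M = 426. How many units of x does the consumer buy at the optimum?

x* = 8.2416

Utility is quasi-linear in y; the FOC for x is 8/√x = P_x/P_y.
Thus x* = (8·P_y/P_x)² — independent of M — with the rest of income spent on y.
Plugging in: x* = (8·9/25.08)² = 8.2416.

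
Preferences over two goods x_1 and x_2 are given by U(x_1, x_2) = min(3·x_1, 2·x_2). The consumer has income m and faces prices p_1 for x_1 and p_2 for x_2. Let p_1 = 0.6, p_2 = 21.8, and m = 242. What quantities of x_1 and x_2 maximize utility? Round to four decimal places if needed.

x_1* = 7.2673, x_2* = 10.9009

Here 2·0.6 + 3·21.8 = 66.6, giving x_1* = 7.2673 and x_2* = 10.9009.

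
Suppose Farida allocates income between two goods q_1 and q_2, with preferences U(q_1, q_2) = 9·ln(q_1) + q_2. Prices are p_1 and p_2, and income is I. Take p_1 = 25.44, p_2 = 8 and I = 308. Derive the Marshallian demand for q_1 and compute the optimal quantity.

q_1* = 2.8302

Set MRS = p_1/p_2: (9/q_1)/1 = p_1/p_2.
So q_1*(p_1,p_2) = 9·p_2/p_1, independent of income; and q_2* = (I − 9·p_2)/p_2.
At the given prices: q_1* = 9·8/25.44 = 2.8302.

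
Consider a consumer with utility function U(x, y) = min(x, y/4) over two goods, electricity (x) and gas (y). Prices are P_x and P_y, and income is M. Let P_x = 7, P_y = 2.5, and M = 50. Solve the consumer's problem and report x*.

Leontief preferences: the optimum is at the kink where x/1 = y/4, i.e. y = 4·x.
Budget: P_x·x + P_y·4·x = M, so (P_x + 4·P_y)·x = M.
Demand: x*(P_x,P_y,M) = M/(P_x + 4·P_y), y* = 4·M/(P_x + 4·P_y).
Here 7 + 4·2.5 = 17, giving x* = 2.9412.

x* = 2.9412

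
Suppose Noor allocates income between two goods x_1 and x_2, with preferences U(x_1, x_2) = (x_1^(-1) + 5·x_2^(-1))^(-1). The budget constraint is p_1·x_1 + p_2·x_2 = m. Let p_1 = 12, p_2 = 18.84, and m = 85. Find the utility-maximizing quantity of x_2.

x_2* = 3.325

MU_x_1 ∝ x_1^(-2), MU_x_2 ∝ 5·x_2^(-2), so MRS = (1/5)·(x_2/x_1)^(2) = p_1/p_2.
Hence x_2/x_1 = (5·p_1/p_2)^(1/(2)), i.e. raised to the 0.5 power.
With the ratio pinned down, the budget gives x_1* = m/(p_1 + p_2·(x_2/x_1)) and x_2* = (x_2/x_1)·x_1*.
Numerically x_2/x_1 = 1.784577, so x_1* = 85/(12 + 18.84·1.784577) = 1.8632 and x_2* = 1.784577·1.8632 = 3.325.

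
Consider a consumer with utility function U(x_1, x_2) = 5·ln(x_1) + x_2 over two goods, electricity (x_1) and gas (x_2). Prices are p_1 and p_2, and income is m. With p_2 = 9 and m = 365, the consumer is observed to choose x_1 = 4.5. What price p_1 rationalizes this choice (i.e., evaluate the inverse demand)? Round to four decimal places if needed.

p_1 = 10

Set MRS = p_1/p_2: (5/x_1)/1 = p_1/p_2.
So x_1*(p_1,p_2) = 5·p_2/p_1, independent of income; and x_2* = (m − 5·p_2)/p_2.
Set x_1* = 4.5 in the demand function and solve for p_1: p_1 = 10.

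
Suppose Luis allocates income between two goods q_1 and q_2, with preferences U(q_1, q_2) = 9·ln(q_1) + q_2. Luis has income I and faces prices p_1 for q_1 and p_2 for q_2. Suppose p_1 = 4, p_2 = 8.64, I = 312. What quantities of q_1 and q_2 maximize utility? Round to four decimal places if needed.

Set MRS = p_1/p_2: (9/q_1)/1 = p_1/p_2.
So q_1*(p_1,p_2) = 9·p_2/p_1, independent of income; and q_2* = (I − 9·p_2)/p_2.
At the given prices: q_1* = 9·8.64/4 = 19.44, and q_2* = 27.1111.

q_1* = 19.44, q_2* = 27.1111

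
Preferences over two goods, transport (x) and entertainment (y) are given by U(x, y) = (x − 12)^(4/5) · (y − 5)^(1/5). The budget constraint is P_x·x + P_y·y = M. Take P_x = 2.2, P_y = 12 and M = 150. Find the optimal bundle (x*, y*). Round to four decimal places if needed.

MRS = 4·(y−5)/(x−12). Tangency with P_x/P_y gives y−5 = (1/4)·(P_x/P_y)·(x−12).
Substituting into the budget: x* = 12 + 0.8·(M − 12·P_x − 5·P_y)/P_x, and y* = 5 + 0.2·(…)/P_y.
Discretionary income = 150 − 12·2.2 − 5·12 = 63.6; x* = 12 + 0.8·63.6/2.2 = 35.1273; y* = 5 + 0.2·63.6/12 = 6.06.

x* = 35.1273, y* = 6.06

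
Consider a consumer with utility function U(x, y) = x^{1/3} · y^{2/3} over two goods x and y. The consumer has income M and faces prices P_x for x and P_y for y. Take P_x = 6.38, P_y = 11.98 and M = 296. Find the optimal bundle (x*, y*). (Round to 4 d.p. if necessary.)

At P_x=6.38, P_y=11.98, M=296: x* = 1/3·296/6.38 = 15.465, y* = 16.4719.

x* = 15.465, y* = 16.4719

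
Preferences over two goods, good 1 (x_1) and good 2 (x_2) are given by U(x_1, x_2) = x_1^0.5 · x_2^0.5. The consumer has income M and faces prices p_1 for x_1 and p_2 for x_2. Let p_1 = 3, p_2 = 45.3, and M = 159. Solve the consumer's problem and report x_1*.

Demand: x_1*(p_1,p_2,M) = 0.5·M/p_1 and x_2* = 0.5·M/p_2.
At p_1=3, p_2=45.3, M=159: x_1* = 0.5·159/3 = 26.5.

x_1* = 26.5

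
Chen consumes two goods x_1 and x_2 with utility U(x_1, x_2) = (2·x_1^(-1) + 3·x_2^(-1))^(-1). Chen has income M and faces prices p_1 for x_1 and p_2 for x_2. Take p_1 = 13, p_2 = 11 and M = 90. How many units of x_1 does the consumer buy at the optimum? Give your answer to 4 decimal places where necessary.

From the CES first-order condition, (2/3)·(x_2/x_1)^(2) = p_1/p_2.
Solve for the ratio: x_2/x_1 = [(3/2)·p_1/p_2]^(0.5).
Substitute x_2 = (x_2/x_1)·x_1 into the budget: x_1* = M/(p_1 + p_2·(x_2/x_1)).
Numerically x_2/x_1 = 1.331438, so x_1* = 90/(13 + 11·1.331438) = 3.2555.

x_1* = 3.2555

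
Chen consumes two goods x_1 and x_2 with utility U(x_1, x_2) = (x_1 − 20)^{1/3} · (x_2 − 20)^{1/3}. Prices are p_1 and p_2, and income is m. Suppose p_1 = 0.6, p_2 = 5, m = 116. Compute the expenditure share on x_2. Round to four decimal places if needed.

share on x_2 = 0.8793

This is Cobb-Douglas in (x_1−20, x_2−20): tangency gives 1/3·p_2·(x_2−20) = 1/3·p_1·(x_1−20).
Substituting into the budget: x_1* = 20 + 0.5·(m − 20·p_1 − 20·p_2)/p_1, and x_2* = 20 + 0.5·(…)/p_2.
Discretionary income = 116 − 20·0.6 − 20·5 = 4; x_1* = 20 + 0.5·4/0.6 = 23.3333; x_2* = 20 + 0.5·4/5 = 20.4.
Expenditure on x_2: 5·20.4 = 102; share = 0.8793.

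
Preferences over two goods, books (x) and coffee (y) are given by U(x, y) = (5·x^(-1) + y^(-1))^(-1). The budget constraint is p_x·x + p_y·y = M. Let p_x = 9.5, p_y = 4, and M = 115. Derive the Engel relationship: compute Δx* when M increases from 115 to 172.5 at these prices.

Δx* = 4.6913

From the CES first-order condition, 5·(y/x)^(2) = p_x/p_y.
Solve for the ratio: y/x = [(1/5)·p_x/p_y]^(0.5).
With the ratio pinned down, the budget gives x* = M/(p_x + p_y·(y/x)) and y* = (y/x)·x*.
Numerically y/x = 0.689202, so x* = 115/(9.5 + 4·0.689202) = 9.3825.
At M' = 172.5: x* = 14.0738. Change: 14.0738 − 9.3825 = 4.6913.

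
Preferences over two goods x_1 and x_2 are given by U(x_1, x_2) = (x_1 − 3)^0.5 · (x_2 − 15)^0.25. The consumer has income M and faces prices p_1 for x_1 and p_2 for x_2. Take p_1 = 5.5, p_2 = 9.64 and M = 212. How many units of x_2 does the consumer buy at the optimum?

x_2* = 16.76

MRS = 2·(x_2−15)/(x_1−3). Tangency with p_1/p_2 gives x_2−15 = (1/2)·(p_1/p_2)·(x_1−3).
Substituting into the budget: x_1* = 3 + 2/3·(M − 3·p_1 − 15·p_2)/p_1, and x_2* = 15 + 1/3·(…)/p_2.
Discretionary income = 212 − 3·5.5 − 15·9.64 = 50.9; x_2* = 15 + 1/3·50.9/9.64 = 16.76.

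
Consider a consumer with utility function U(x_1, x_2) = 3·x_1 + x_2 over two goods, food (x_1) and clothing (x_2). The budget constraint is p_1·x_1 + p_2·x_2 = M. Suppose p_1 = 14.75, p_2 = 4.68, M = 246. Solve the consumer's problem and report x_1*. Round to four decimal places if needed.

Perfect substitutes: compare marginal utility per dollar. 3/p_1 vs 1/p_2 → 0.2034 vs 0.2137.
x_2 gives more utility per dollar, so spend all income on x_2: x_2* = M/p_2, x_1* = 0.
Numerically: x_1* = 0, x_2* = 52.5641.

x_1* = 0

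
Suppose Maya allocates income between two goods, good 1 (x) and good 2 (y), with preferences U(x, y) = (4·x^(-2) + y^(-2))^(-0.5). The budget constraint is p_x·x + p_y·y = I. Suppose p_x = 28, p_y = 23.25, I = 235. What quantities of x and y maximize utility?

x* = 5.392, y* = 3.6139

MU_x ∝ 4·x^(-3), MU_y ∝ y^(-3), so MRS = 4·(y/x)^(3) = p_x/p_y.
Solve for the ratio: y/x = [(1/4)·p_x/p_y]^(1/3).
Substitute y = (y/x)·x into the budget: x* = I/(p_x + p_y·(y/x)).
Numerically y/x = 0.670232, so x* = 235/(28 + 23.25·0.670232) = 5.392 and y* = 0.670232·5.392 = 3.6139.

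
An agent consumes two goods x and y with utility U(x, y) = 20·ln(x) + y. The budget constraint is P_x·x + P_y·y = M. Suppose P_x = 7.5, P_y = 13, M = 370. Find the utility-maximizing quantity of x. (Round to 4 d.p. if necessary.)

x* = 34.6667

Set MRS = P_x/P_y: (20/x)/1 = P_x/P_y.
So x*(P_x,P_y) = 20·P_y/P_x, independent of income; and y* = (M − 20·P_y)/P_y.
At the given prices: x* = 20·13/7.5 = 34.6667.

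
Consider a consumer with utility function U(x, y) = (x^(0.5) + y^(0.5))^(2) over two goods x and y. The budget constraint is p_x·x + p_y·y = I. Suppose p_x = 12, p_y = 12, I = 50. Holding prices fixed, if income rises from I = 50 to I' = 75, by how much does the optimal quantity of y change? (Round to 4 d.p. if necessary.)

From the CES first-order condition, (y/x)^(0.5) = p_x/p_y.
Hence y/x = (p_x/p_y)^(1/(0.5)), i.e. raised to the 2 power.
With the ratio pinned down, the budget gives x* = I/(p_x + p_y·(y/x)) and y* = (y/x)·x*.
Numerically y/x = 1, so x* = 50/(12 + 12·1) = 2.0833 and y* = 1·2.0833 = 2.0833.
At I' = 75: y* = 3.125. Change: 3.125 − 2.0833 = 1.0417.

Δy* = 1.0417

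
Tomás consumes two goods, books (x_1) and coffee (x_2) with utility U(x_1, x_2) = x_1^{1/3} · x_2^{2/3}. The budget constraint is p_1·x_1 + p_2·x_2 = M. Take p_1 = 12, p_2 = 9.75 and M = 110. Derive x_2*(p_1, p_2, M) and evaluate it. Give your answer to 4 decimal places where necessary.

x_2* = 7.5214

Tangency: MRS = (1/2)·x_2/x_1 = p_1/p_2.
So 1/3·p_2·x_2 = 2/3·p_1·x_1; combined with the budget, a share 1/3 of income goes to x_1.
Demand: x_1*(p_1,p_2,M) = 1/3·M/p_1 and x_2* = 2/3·M/p_2.
At p_1=12, p_2=9.75, M=110: x_2* = 2/3·110/9.75 = 7.5214.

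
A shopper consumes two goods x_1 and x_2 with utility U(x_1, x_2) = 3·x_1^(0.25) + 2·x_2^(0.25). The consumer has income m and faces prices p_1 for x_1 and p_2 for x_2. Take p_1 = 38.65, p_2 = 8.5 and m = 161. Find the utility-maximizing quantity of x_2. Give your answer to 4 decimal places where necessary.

Numerically x_2/x_1 = 4.387183, so x_1* = 161/(38.65 + 8.5·4.387183) = 2.1201 and x_2* = 4.387183·2.1201 = 9.3011.

x_2* = 9.3011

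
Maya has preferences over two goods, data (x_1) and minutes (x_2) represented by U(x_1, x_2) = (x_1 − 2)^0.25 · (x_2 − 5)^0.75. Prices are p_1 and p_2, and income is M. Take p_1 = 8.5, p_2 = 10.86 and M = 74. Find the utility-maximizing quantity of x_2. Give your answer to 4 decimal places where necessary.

After buying the subsistence bundle (2, 5), a share 0.25 of the remaining income goes to x_1: x_1* = 2 + 0.25·(M − 2p_1 − 5p_2)/p_1.
Discretionary income = 74 − 2·8.5 − 5·10.86 = 2.7; x_2* = 5 + 0.75·2.7/10.86 = 5.1865.

x_2* = 5.1865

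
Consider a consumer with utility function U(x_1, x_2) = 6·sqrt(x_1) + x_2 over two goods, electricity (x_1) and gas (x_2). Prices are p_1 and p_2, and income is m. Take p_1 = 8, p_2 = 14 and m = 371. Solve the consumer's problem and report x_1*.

x_1* = 27.5625

Set MRS = p_1/p_2: 3·x_1^(−1/2) = p_1/p_2.
Thus x_1* = (3·p_2/p_1)² — independent of m — with the rest of income spent on x_2.
Plugging in: x_1* = (3·14/8)² = 27.5625.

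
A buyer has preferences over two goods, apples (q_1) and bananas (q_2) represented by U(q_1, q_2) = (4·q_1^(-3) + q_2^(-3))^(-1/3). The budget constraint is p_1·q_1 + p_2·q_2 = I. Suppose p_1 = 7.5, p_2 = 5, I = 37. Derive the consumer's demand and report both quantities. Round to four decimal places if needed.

MU_q_1 ∝ 4·q_1^(-4), MU_q_2 ∝ q_2^(-4), so MRS = 4·(q_2/q_1)^(4) = p_1/p_2.
Hence q_2/q_1 = ((1/4)·p_1/p_2)^(1/(4)), i.e. raised to the 0.25 power.
With the ratio pinned down, the budget gives q_1* = I/(p_1 + p_2·(q_2/q_1)) and q_2* = (q_2/q_1)·q_1*.
Numerically q_2/q_1 = 0.782542, so q_1* = 37/(7.5 + 5·0.782542) = 3.242 and q_2* = 0.782542·3.242 = 2.537.

q_1* = 3.242, q_2* = 2.537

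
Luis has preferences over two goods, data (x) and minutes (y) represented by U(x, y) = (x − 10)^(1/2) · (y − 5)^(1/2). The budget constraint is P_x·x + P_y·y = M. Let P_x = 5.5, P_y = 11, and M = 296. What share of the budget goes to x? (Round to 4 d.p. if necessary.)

share on x = 0.5

Let x' = x−10, y' = y−5. MRS = y'/x' = P_x/P_y.
Substituting into the budget: x* = 10 + 0.5·(M − 10·P_x − 5·P_y)/P_x, and y* = 5 + 0.5·(…)/P_y.
Discretionary income = 296 − 10·5.5 − 5·11 = 186; x* = 10 + 0.5·186/5.5 = 26.9091; y* = 5 + 0.5·186/11 = 13.4545.
Expenditure on x: 5.5·26.9091 = 148; share = 0.5.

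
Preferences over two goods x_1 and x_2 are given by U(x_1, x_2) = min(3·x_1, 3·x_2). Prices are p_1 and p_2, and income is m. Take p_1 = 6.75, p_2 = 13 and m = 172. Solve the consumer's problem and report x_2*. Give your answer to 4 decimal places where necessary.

Leontief preferences: the optimum is at the kink where x_1/3 = x_2/3, i.e. x_2 = x_1.
Budget: p_1·x_1 + p_2·x_1 = m, so (3·p_1 + 3·p_2)·x_1 = 3·m.
Demand: x_1*(p_1,p_2,m) = 3·m/(3·p_1 + 3·p_2), x_2* = 3·m/(3·p_1 + 3·p_2).
Here 3·6.75 + 3·13 = 59.25, giving x_2* = 8.7089.

x_2* = 8.7089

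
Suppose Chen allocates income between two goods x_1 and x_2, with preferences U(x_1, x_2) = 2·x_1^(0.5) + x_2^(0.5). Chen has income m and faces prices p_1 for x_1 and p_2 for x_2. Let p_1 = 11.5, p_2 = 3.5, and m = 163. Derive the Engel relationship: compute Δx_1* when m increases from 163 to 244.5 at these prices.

Δx_1* = 3.8909

MU_x_1 ∝ 2·x_1^(-0.5), MU_x_2 ∝ x_2^(-0.5), so MRS = 2·(x_2/x_1)^(0.5) = p_1/p_2.
Hence x_2/x_1 = ((1/2)·p_1/p_2)^(1/(0.5)), i.e. raised to the 2 power.
Substitute x_2 = (x_2/x_1)·x_1 into the budget: x_1* = m/(p_1 + p_2·(x_2/x_1)).
Numerically x_2/x_1 = 2.69898, so x_1* = 163/(11.5 + 3.5·2.69898) = 7.7818.
At m' = 244.5: x_1* = 11.6726. Change: 11.6726 − 7.7818 = 3.8909.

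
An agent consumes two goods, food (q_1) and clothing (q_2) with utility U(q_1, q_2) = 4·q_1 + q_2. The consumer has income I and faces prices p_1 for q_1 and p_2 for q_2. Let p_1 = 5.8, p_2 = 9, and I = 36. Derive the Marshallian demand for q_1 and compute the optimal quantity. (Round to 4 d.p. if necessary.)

Perfect substitutes: compare marginal utility per dollar. 4/p_1 vs 1/p_2 → 0.6897 vs 0.1111.
q_1 gives more utility per dollar, so spend all income on q_1: q_1* = I/p_1, q_2* = 0.
Numerically: q_1* = 6.2069, q_2* = 0.

q_1* = 6.2069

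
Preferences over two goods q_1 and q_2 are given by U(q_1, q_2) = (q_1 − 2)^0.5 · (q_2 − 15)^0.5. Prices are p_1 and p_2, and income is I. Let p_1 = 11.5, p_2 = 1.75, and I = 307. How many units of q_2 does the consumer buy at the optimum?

q_2* = 88.6429

MRS = (q_2−15)/(q_1−2). Tangency with p_1/p_2 gives q_2−15 = (p_1/p_2)·(q_1−2).
After buying the subsistence bundle (2, 15), a share 0.5 of the remaining income goes to q_1: q_1* = 2 + 0.5·(I − 2p_1 − 15p_2)/p_1.
Discretionary income = 307 − 2·11.5 − 15·1.75 = 257.75; q_2* = 15 + 0.5·257.75/1.75 = 88.6429.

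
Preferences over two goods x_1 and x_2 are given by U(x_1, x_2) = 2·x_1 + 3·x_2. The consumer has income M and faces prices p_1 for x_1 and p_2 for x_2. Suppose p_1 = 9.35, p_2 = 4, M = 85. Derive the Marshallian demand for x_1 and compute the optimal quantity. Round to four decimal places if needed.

Perfect substitutes: compare marginal utility per dollar. 2/p_1 vs 3/p_2 → 0.2139 vs 0.75.
x_2 gives more utility per dollar, so spend all income on x_2: x_2* = M/p_2, x_1* = 0.
Numerically: x_1* = 0, x_2* = 21.25.

x_1* = 0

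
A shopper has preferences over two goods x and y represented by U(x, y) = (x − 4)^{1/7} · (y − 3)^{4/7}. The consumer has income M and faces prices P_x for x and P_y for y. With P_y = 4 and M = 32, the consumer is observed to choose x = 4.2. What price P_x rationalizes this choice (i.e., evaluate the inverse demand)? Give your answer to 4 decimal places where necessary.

P_x = 4

This is Cobb-Douglas in (x−4, y−3): tangency gives 1/7·P_y·(y−3) = 4/7·P_x·(x−4).
Substituting into the budget: x* = 4 + 0.2·(M − 4·P_x − 3·P_y)/P_x, and y* = 3 + 0.8·(…)/P_y.
Set x* = 4.2 in the demand function and solve for P_x: P_x = 4.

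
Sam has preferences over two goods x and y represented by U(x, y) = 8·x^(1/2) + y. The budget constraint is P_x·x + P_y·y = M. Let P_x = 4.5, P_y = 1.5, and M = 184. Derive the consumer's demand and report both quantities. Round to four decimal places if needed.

Utility is quasi-linear in y; the FOC for x is 4/√x = P_x/P_y.
Thus x* = (4·P_y/P_x)² — independent of M — with the rest of income spent on y.
Plugging in: x* = (4·1.5/4.5)² = 1.7778, y* = 117.3333.

x* = 1.7778, y* = 117.3333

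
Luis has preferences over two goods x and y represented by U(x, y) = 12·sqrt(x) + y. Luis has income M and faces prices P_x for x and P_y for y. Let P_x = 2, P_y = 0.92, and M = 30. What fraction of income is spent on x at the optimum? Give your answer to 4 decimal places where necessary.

MU_x = 6/√x, MU_y = 1. Tangency: 6/√x = P_x/P_y.
Solve: √x = 6·P_y/P_x, so x*(P_x,P_y) = (6·P_y/P_x)², and y* = (M − P_x·x*)/P_y.
Plugging in: x* = (6·0.92/2)² = 7.6176, y* = 16.0487.
Expenditure on x: 2·7.6176 = 15.2352; share = 0.5078.

share on x = 0.5078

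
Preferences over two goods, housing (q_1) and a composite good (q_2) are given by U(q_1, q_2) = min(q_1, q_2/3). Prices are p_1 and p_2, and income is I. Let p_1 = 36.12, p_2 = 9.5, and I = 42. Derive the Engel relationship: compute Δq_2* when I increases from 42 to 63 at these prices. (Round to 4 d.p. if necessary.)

Δq_2* = 0.9749

With perfect complements, no substitution: consume in ratio q_1:q_2 = 1:3.
Budget: p_1·q_1 + p_2·3·q_1 = I, so (p_1 + 3·p_2)·q_1 = I.
Demand: q_1*(p_1,p_2,I) = I/(p_1 + 3·p_2), q_2* = 3·I/(p_1 + 3·p_2).
Here 36.12 + 3·9.5 = 64.62, giving q_2* = 1.9499.
At I' = 63: q_2* = 2.9248. Change: 2.9248 − 1.9499 = 0.9749.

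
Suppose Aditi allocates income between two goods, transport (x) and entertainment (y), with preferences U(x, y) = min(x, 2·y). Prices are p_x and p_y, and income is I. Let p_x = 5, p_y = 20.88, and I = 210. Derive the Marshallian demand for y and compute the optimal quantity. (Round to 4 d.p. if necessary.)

y* = 6.8005

Leontief preferences: the optimum is at the kink where x/2 = y/1, i.e. y = (1/2)·x.
Budget: p_x·x + p_y·(1/2)·x = I, so (2·p_x + p_y)·x = 2·I.
Demand: x*(p_x,p_y,I) = 2·I/(2·p_x + p_y), y* = I/(2·p_x + p_y).
Here 2·5 + 20.88 = 30.88, giving y* = 6.8005.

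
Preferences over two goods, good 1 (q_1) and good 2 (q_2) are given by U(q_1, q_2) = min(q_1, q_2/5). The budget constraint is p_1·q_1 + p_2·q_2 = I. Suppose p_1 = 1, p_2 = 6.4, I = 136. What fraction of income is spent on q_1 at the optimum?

share on q_1 = 0.0303

With perfect complements, no substitution: consume in ratio q_1:q_2 = 1:5.
Budget: p_1·q_1 + p_2·5·q_1 = I, so (p_1 + 5·p_2)·q_1 = I.
Demand: q_1*(p_1,p_2,I) = I/(p_1 + 5·p_2), q_2* = 5·I/(p_1 + 5·p_2).
Here 1 + 5·6.4 = 33, giving q_1* = 4.1212 and q_2* = 20.6061.
Expenditure on q_1: 1·4.1212 = 4.1212; share = 0.0303.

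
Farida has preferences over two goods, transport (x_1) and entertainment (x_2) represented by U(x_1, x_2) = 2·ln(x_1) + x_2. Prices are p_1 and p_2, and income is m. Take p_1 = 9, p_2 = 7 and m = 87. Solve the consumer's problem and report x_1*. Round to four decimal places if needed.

Set MRS = p_1/p_2: (2/x_1)/1 = p_1/p_2.
So x_1*(p_1,p_2) = 2·p_2/p_1, independent of income; and x_2* = (m − 2·p_2)/p_2.
At the given prices: x_1* = 2·7/9 = 1.5556.

x_1* = 1.5556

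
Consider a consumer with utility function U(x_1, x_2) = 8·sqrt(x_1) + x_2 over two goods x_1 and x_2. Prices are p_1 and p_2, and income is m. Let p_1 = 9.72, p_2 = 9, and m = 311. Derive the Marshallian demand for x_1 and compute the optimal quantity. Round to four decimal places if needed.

MU_x_1 = 4/√x_1, MU_x_2 = 1. Tangency: 4/√x_1 = p_1/p_2.
Thus x_1* = (4·p_2/p_1)² — independent of m — with the rest of income spent on x_2.
Plugging in: x_1* = (4·9/9.72)² = 13.7174.

x_1* = 13.7174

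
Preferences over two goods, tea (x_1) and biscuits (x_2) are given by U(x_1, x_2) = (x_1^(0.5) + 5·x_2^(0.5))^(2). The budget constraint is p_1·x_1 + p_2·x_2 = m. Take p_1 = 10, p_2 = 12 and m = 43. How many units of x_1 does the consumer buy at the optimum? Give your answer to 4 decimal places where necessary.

x_1* = 0.1969

MU_x_1 ∝ x_1^(-0.5), MU_x_2 ∝ 5·x_2^(-0.5), so MRS = (1/5)·(x_2/x_1)^(0.5) = p_1/p_2.
Solve for the ratio: x_2/x_1 = [5·p_1/p_2]^(2).
With the ratio pinned down, the budget gives x_1* = m/(p_1 + p_2·(x_2/x_1)) and x_2* = (x_2/x_1)·x_1*.
Numerically x_2/x_1 = 17.361111, so x_1* = 43/(10 + 12·17.361111) = 0.1969.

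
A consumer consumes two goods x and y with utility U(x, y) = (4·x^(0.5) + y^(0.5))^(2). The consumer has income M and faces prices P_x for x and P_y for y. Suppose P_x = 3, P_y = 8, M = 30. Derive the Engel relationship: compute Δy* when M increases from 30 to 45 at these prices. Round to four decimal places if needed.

Δy* = 0.0429

From the CES first-order condition, 4·(y/x)^(0.5) = P_x/P_y.
Solve for the ratio: y/x = [(1/4)·P_x/P_y]^(2).
With the ratio pinned down, the budget gives x* = M/(P_x + P_y·(y/x)) and y* = (y/x)·x*.
Numerically y/x = 0.008789, so x* = 30/(3 + 8·0.008789) = 9.771 and y* = 0.008789·9.771 = 0.0859.
At M' = 45: y* = 0.1288. Change: 0.1288 − 0.0859 = 0.0429.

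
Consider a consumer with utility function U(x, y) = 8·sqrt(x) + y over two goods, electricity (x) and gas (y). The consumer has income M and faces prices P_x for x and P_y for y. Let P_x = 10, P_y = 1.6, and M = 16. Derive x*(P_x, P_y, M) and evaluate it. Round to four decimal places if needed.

x* = 0.4096

Set MRS = P_x/P_y: 4·x^(−1/2) = P_x/P_y.
Thus x* = (4·P_y/P_x)² — independent of M — with the rest of income spent on y.
Plugging in: x* = (4·1.6/10)² = 0.4096.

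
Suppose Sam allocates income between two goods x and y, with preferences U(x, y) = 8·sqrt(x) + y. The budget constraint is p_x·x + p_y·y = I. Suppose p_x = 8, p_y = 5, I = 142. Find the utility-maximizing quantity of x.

Set MRS = p_x/p_y: 4·x^(−1/2) = p_x/p_y.
Solve: √x = 4·p_y/p_x, so x*(p_x,p_y) = (4·p_y/p_x)², and y* = (I − p_x·x*)/p_y.
Plugging in: x* = (4·5/8)² = 6.25.

x* = 6.25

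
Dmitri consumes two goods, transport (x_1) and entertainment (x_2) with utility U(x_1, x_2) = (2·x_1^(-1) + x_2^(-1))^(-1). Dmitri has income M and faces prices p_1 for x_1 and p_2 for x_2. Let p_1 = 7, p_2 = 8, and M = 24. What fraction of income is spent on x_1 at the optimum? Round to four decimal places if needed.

share on x_1 = 0.5695

MU_x_1 ∝ 2·x_1^(-2), MU_x_2 ∝ x_2^(-2), so MRS = 2·(x_2/x_1)^(2) = p_1/p_2.
Hence x_2/x_1 = ((1/2)·p_1/p_2)^(1/(2)), i.e. raised to the 0.5 power.
Substitute x_2 = (x_2/x_1)·x_1 into the budget: x_1* = M/(p_1 + p_2·(x_2/x_1)).
Numerically x_2/x_1 = 0.661438, so x_1* = 24/(7 + 8·0.661438) = 1.9526 and x_2* = 0.661438·1.9526 = 1.2915.
Expenditure on x_1: 7·1.9526 = 13.668; share = 0.5695.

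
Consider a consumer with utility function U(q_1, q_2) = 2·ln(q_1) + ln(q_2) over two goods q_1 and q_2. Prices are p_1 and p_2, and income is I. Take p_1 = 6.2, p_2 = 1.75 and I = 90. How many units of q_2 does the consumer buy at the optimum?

q_2* = 17.1429

MU_q_1/MU_q_2 = (2·q_2)/(q_1); tangency sets this equal to p_1/p_2.
So 2·p_2·q_2 = p_1·q_1; combined with the budget, a share 2/3 of income goes to q_1.
Demand: q_1*(p_1,p_2,I) = 2/3·I/p_1 and q_2* = 1/3·I/p_2.
At p_1=6.2, p_2=1.75, I=90: q_2* = 1/3·90/1.75 = 17.1429.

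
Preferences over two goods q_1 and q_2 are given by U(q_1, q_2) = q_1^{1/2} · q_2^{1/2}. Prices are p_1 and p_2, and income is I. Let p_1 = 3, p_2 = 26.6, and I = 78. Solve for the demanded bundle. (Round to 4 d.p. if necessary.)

Tangency: MRS = q_2/q_1 = p_1/p_2.
Rearranging, p_2·q_2 = p_1·q_1. Substituting into the budget gives p_1·q_1·(1 + 1) = I.
Demand: q_1*(p_1,p_2,I) = 0.5·I/p_1 and q_2* = 0.5·I/p_2.
At p_1=3, p_2=26.6, I=78: q_1* = 0.5·78/3 = 13, q_2* = 1.4662.

q_1* = 13, q_2* = 1.4662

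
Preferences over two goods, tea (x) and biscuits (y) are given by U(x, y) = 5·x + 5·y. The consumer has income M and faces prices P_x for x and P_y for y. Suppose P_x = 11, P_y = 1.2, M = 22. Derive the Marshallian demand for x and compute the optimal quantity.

x* = 0

Perfect substitutes: compare marginal utility per dollar. 5/P_x vs 5/P_y → 0.4545 vs 4.1667.
y gives more utility per dollar, so spend all income on y: y* = M/P_y, x* = 0.
Numerically: x* = 0, y* = 18.3333.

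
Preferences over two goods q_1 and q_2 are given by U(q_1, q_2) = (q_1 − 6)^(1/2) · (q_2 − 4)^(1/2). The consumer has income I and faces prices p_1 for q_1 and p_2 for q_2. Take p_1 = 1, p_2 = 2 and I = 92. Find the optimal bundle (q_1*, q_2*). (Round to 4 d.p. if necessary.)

q_1* = 45, q_2* = 23.5

Let q_1' = q_1−6, q_2' = q_2−4. MRS = q_2'/q_1' = p_1/p_2.
Substituting into the budget: q_1* = 6 + 0.5·(I − 6·p_1 − 4·p_2)/p_1, and q_2* = 4 + 0.5·(…)/p_2.
Discretionary income = 92 − 6·1 − 4·2 = 78; q_1* = 6 + 0.5·78/1 = 45; q_2* = 4 + 0.5·78/2 = 23.5.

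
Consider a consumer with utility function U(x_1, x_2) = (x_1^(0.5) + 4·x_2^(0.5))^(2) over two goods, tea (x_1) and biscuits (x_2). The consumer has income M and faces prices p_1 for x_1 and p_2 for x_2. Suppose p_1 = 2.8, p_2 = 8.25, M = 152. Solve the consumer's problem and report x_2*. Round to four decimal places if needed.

x_2* = 15.559

With the ratio pinned down, the budget gives x_1* = M/(p_1 + p_2·(x_2/x_1)) and x_2* = (x_2/x_1)·x_1*.
Numerically x_2/x_1 = 1.843012, so x_1* = 152/(2.8 + 8.25·1.843012) = 8.4422 and x_2* = 1.843012·8.4422 = 15.559.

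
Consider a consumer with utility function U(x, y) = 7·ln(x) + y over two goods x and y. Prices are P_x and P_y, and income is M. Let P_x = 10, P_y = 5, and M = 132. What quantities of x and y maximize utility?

So x*(P_x,P_y) = 7·P_y/P_x, independent of income; and y* = (M − 7·P_y)/P_y.
At the given prices: x* = 7·5/10 = 3.5, and y* = 19.4.

x* = 3.5, y* = 19.4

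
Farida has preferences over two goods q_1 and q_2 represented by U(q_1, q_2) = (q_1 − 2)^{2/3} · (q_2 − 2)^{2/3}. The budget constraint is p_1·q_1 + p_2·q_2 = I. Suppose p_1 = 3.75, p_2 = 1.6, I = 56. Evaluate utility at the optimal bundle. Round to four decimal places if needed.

V = 19.4084

This is Cobb-Douglas in (q_1−2, q_2−2): tangency gives 2/3·p_2·(q_2−2) = 2/3·p_1·(q_1−2).
After buying the subsistence bundle (2, 2), a share 0.5 of the remaining income goes to q_1: q_1* = 2 + 0.5·(I − 2p_1 − 2p_2)/p_1.
Discretionary income = 56 − 2·3.75 − 2·1.6 = 45.3; q_1* = 2 + 0.5·45.3/3.75 = 8.04; q_2* = 2 + 0.5·45.3/1.6 = 16.1562.
Utility at the optimum: U(8.04, 16.1562) = 19.4084.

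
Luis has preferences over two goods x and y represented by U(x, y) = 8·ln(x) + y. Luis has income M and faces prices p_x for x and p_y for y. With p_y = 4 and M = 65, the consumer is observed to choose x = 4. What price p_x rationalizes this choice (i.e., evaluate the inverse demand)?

p_x = 8

Set MRS = p_x/p_y: (8/x)/1 = p_x/p_y.
So x*(p_x,p_y) = 8·p_y/p_x, independent of income; and y* = (M − 8·p_y)/p_y.
Set x* = 4 in the demand function and solve for p_x: p_x = 8.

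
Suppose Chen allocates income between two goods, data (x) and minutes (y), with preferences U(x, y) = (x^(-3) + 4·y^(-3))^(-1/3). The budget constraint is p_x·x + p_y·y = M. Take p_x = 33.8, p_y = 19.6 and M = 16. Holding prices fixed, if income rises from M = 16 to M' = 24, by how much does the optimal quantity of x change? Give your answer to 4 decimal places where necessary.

MRS = MU_x/MU_y = (1/4)·(y/x)^(4). Set equal to p_x/p_y.
Solve for the ratio: y/x = [4·p_x/p_y]^(0.25).
Substitute y = (y/x)·x into the budget: x* = M/(p_x + p_y·(y/x)).
Numerically y/x = 1.620616, so x* = 16/(33.8 + 19.6·1.620616) = 0.244.
At M' = 24: x* = 0.3661. Change: 0.3661 − 0.244 = 0.122.

Δx* = 0.122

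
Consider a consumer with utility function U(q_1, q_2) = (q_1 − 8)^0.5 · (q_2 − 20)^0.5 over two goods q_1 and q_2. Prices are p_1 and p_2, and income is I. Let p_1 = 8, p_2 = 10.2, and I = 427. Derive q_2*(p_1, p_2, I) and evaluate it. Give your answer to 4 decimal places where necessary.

q_2* = 27.7941

Let q_1' = q_1−8, q_2' = q_2−20. MRS = q_2'/q_1' = p_1/p_2.
Substituting into the budget: q_1* = 8 + 0.5·(I − 8·p_1 − 20·p_2)/p_1, and q_2* = 20 + 0.5·(…)/p_2.
Discretionary income = 427 − 8·8 − 20·10.2 = 159; q_2* = 20 + 0.5·159/10.2 = 27.7941.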